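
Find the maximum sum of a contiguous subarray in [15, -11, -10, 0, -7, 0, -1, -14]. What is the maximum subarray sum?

Using Kadane's algorithm on [15, -11, -10, 0, -7, 0, -1, -14]:

Scanning through the array:
Position 1 (value -11): max_ending_here = 4, max_so_far = 15
Position 2 (value -10): max_ending_here = -6, max_so_far = 15
Position 3 (value 0): max_ending_here = 0, max_so_far = 15
Position 4 (value -7): max_ending_here = -7, max_so_far = 15
Position 5 (value 0): max_ending_here = 0, max_so_far = 15
Position 6 (value -1): max_ending_here = -1, max_so_far = 15
Position 7 (value -14): max_ending_here = -14, max_so_far = 15

Maximum subarray: [15]
Maximum sum: 15

The maximum subarray is [15] with sum 15. This subarray runs from index 0 to index 0.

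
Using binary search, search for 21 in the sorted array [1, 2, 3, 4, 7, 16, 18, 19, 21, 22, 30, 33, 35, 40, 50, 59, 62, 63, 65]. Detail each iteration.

Binary search for 21 in [1, 2, 3, 4, 7, 16, 18, 19, 21, 22, 30, 33, 35, 40, 50, 59, 62, 63, 65]:

lo=0, hi=18, mid=9, arr[mid]=22 -> 22 > 21, search left half
lo=0, hi=8, mid=4, arr[mid]=7 -> 7 < 21, search right half
lo=5, hi=8, mid=6, arr[mid]=18 -> 18 < 21, search right half
lo=7, hi=8, mid=7, arr[mid]=19 -> 19 < 21, search right half
lo=8, hi=8, mid=8, arr[mid]=21 -> Found target at index 8!

Binary search finds 21 at index 8 after 5 comparisons. The search repeatedly halves the search space by comparing with the middle element.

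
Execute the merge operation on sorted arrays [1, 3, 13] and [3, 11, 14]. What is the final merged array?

Merging process:

Compare 1 vs 3: take 1 from left. Merged: [1]
Compare 3 vs 3: take 3 from left. Merged: [1, 3]
Compare 13 vs 3: take 3 from right. Merged: [1, 3, 3]
Compare 13 vs 11: take 11 from right. Merged: [1, 3, 3, 11]
Compare 13 vs 14: take 13 from left. Merged: [1, 3, 3, 11, 13]
Append remaining from right: [14]. Merged: [1, 3, 3, 11, 13, 14]

Final merged array: [1, 3, 3, 11, 13, 14]
Total comparisons: 5

The merged array is [1, 3, 3, 11, 13, 14], requiring 5 comparisons. The merge step runs in O(n) time where n is the total number of elements.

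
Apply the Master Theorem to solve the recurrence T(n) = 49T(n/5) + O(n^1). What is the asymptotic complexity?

Master Theorem for T(n) = 49T(n/5) + O(n^1):

a = 49, b = 5, c = 1
log_b(a) = log_5(49) = 2.4181

Case 1: c = 1 < log_5(49) = 2.4181
T(n) = O(n^(log_5 49))

For T(n) = 49T(n/5) + O(n^1): log_5(49) = 2.4181. This is Case 1 of the Master Theorem (c < log_b(a), work dominated by leaves), giving O(n^(log_5 49)).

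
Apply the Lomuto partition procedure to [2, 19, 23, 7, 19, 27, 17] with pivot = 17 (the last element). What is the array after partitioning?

Lomuto partition with pivot = 17:

Initial array: [2, 19, 23, 7, 19, 27, 17]

arr[0]=2 <= 17: swap with position 0, array becomes [2, 19, 23, 7, 19, 27, 17]
arr[1]=19 > 17: no swap
arr[2]=23 > 17: no swap
arr[3]=7 <= 17: swap with position 1, array becomes [2, 7, 23, 19, 19, 27, 17]
arr[4]=19 > 17: no swap
arr[5]=27 > 17: no swap

Place pivot at position 2: [2, 7, 17, 19, 19, 27, 23]
Pivot position: 2

After partitioning with pivot 17, the array becomes [2, 7, 17, 19, 19, 27, 23]. The pivot is placed at index 2. All elements to the left of the pivot are <= 17, and all elements to the right are > 17.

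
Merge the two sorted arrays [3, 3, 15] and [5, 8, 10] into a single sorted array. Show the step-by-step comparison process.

Merging process:

Compare 3 vs 5: take 3 from left. Merged: [3]
Compare 3 vs 5: take 3 from left. Merged: [3, 3]
Compare 15 vs 5: take 5 from right. Merged: [3, 3, 5]
Compare 15 vs 8: take 8 from right. Merged: [3, 3, 5, 8]
Compare 15 vs 10: take 10 from right. Merged: [3, 3, 5, 8, 10]
Append remaining from left: [15]. Merged: [3, 3, 5, 8, 10, 15]

Final merged array: [3, 3, 5, 8, 10, 15]
Total comparisons: 5

The merged array is [3, 3, 5, 8, 10, 15], requiring 5 comparisons. The merge step runs in O(n) time where n is the total number of elements.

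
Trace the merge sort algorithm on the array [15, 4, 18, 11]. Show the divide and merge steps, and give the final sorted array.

Merge sort trace:

Split: [15, 4, 18, 11] -> [15, 4] and [18, 11]
  Split: [15, 4] -> [15] and [4]
  Merge: [15] + [4] -> [4, 15]
  Split: [18, 11] -> [18] and [11]
  Merge: [18] + [11] -> [11, 18]
Merge: [4, 15] + [11, 18] -> [4, 11, 15, 18]

Final sorted array: [4, 11, 15, 18]

The merge sort proceeds by recursively splitting the array and merging sorted halves.
After all merges, the sorted array is [4, 11, 15, 18].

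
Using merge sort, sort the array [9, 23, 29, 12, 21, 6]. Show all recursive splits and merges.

Merge sort trace:

Split: [9, 23, 29, 12, 21, 6] -> [9, 23, 29] and [12, 21, 6]
  Split: [9, 23, 29] -> [9] and [23, 29]
    Split: [23, 29] -> [23] and [29]
    Merge: [23] + [29] -> [23, 29]
  Merge: [9] + [23, 29] -> [9, 23, 29]
  Split: [12, 21, 6] -> [12] and [21, 6]
    Split: [21, 6] -> [21] and [6]
    Merge: [21] + [6] -> [6, 21]
  Merge: [12] + [6, 21] -> [6, 12, 21]
Merge: [9, 23, 29] + [6, 12, 21] -> [6, 9, 12, 21, 23, 29]

Final sorted array: [6, 9, 12, 21, 23, 29]

The merge sort proceeds by recursively splitting the array and merging sorted halves.
After all merges, the sorted array is [6, 9, 12, 21, 23, 29].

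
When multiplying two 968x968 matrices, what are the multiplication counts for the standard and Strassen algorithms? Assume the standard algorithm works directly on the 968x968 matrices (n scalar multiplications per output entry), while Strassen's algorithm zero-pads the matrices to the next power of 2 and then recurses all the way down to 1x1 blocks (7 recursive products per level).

Matrix multiplication for 968x968 matrices:

Strassen's algorithm requires power-of-2 dimensions. Pad 968x968 to 1024x1024 (next power of 2).

Standard algorithm: 968^3 = 907039232 multiplications
Strassen's algorithm: 7^(log2(1024)) = 7^10 = 282475249 multiplications
Savings: 907039232 - 282475249 = 624563983 multiplications

Standard: 907039232 multiplications (968^3). Strassen: 282475249 multiplications (7^10, after padding to 1024x1024). Strassen reduces 8 recursive multiplications to 7 at each level.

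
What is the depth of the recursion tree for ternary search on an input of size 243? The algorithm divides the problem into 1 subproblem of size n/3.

For divide and conquer with division factor 3:

Problem sizes at each level:
Level 0: 243
Level 1: 81
Level 2: 27
Level 3: 9
Level 4: 3
Level 5: 1

The root is level 0 and the size-1 base case is level 5 (the tree spans levels 0 through 5, i.e. 6 levels counting the root), so the depth is the number of divisions: log_3(243) = 5

The recursion tree depth is log_3(243) = 5. At each level, the problem size is divided by 3, so it takes 5 divisions to reduce to a base case of size 1. The algorithm makes 1 recursive call at each level.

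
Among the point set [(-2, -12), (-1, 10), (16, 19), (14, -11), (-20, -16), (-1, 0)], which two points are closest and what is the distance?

Computing all pairwise distances among 6 points:

d((-2, -12), (-1, 10)) = 22.0227
d((-2, -12), (16, 19)) = 35.8469
d((-2, -12), (14, -11)) = 16.0312
d((-2, -12), (-20, -16)) = 18.4391
d((-2, -12), (-1, 0)) = 12.0416
d((-1, 10), (16, 19)) = 19.2354
d((-1, 10), (14, -11)) = 25.807
d((-1, 10), (-20, -16)) = 32.2025
d((-1, 10), (-1, 0)) = 10.0 <-- minimum
d((16, 19), (14, -11)) = 30.0666
d((16, 19), (-20, -16)) = 50.2096
d((16, 19), (-1, 0)) = 25.4951
d((14, -11), (-20, -16)) = 34.3657
d((14, -11), (-1, 0)) = 18.6011
d((-20, -16), (-1, 0)) = 24.8395

Closest pair: (-1, 10) and (-1, 0) with distance 10.0

The closest pair is (-1, 10) and (-1, 0) with Euclidean distance 10.0. For 6 points, brute-force pairwise comparison is shown above. For large n, the divide-and-conquer algorithm (sort by x, recurse on halves, check the dividing strip) achieves O(n log n).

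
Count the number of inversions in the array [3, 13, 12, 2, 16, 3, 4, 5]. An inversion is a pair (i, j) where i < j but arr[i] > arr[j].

Finding inversions in [3, 13, 12, 2, 16, 3, 4, 5]:

(0, 3): arr[0]=3 > arr[3]=2
(1, 2): arr[1]=13 > arr[2]=12
(1, 3): arr[1]=13 > arr[3]=2
(1, 5): arr[1]=13 > arr[5]=3
(1, 6): arr[1]=13 > arr[6]=4
(1, 7): arr[1]=13 > arr[7]=5
(2, 3): arr[2]=12 > arr[3]=2
(2, 5): arr[2]=12 > arr[5]=3
(2, 6): arr[2]=12 > arr[6]=4
(2, 7): arr[2]=12 > arr[7]=5
(4, 5): arr[4]=16 > arr[5]=3
(4, 6): arr[4]=16 > arr[6]=4
(4, 7): arr[4]=16 > arr[7]=5

Total inversions: 13

The array has 13 inversion(s): (0,3), (1,2), (1,3), (1,5), (1,6), (1,7), (2,3), (2,5), (2,6), (2,7), (4,5), (4,6), (4,7). Each pair (i,j) satisfies i < j and arr[i] > arr[j].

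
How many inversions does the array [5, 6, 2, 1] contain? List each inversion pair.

Finding inversions in [5, 6, 2, 1]:

(0, 2): arr[0]=5 > arr[2]=2
(0, 3): arr[0]=5 > arr[3]=1
(1, 2): arr[1]=6 > arr[2]=2
(1, 3): arr[1]=6 > arr[3]=1
(2, 3): arr[2]=2 > arr[3]=1

Total inversions: 5

The array has 5 inversion(s): (0,2), (0,3), (1,2), (1,3), (2,3). Each pair (i,j) satisfies i < j and arr[i] > arr[j].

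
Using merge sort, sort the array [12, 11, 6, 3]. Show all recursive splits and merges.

Merge sort trace:

Split: [12, 11, 6, 3] -> [12, 11] and [6, 3]
  Split: [12, 11] -> [12] and [11]
  Merge: [12] + [11] -> [11, 12]
  Split: [6, 3] -> [6] and [3]
  Merge: [6] + [3] -> [3, 6]
Merge: [11, 12] + [3, 6] -> [3, 6, 11, 12]

Final sorted array: [3, 6, 11, 12]

The merge sort proceeds by recursively splitting the array and merging sorted halves.
After all merges, the sorted array is [3, 6, 11, 12].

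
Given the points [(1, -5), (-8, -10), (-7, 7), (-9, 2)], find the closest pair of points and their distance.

Computing all pairwise distances among 4 points:

d((1, -5), (-8, -10)) = 10.2956
d((1, -5), (-7, 7)) = 14.4222
d((1, -5), (-9, 2)) = 12.2066
d((-8, -10), (-7, 7)) = 17.0294
d((-8, -10), (-9, 2)) = 12.0416
d((-7, 7), (-9, 2)) = 5.3852 <-- minimum

Closest pair: (-7, 7) and (-9, 2) with distance 5.3852

The closest pair is (-7, 7) and (-9, 2) with Euclidean distance 5.3852. For 4 points, brute-force pairwise comparison is shown above. For large n, the divide-and-conquer algorithm (sort by x, recurse on halves, check the dividing strip) achieves O(n log n).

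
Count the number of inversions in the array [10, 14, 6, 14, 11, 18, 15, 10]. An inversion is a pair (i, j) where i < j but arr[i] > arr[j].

Finding inversions in [10, 14, 6, 14, 11, 18, 15, 10]:

(0, 2): arr[0]=10 > arr[2]=6
(1, 2): arr[1]=14 > arr[2]=6
(1, 4): arr[1]=14 > arr[4]=11
(1, 7): arr[1]=14 > arr[7]=10
(3, 4): arr[3]=14 > arr[4]=11
(3, 7): arr[3]=14 > arr[7]=10
(4, 7): arr[4]=11 > arr[7]=10
(5, 6): arr[5]=18 > arr[6]=15
(5, 7): arr[5]=18 > arr[7]=10
(6, 7): arr[6]=15 > arr[7]=10

Total inversions: 10

The array has 10 inversion(s): (0,2), (1,2), (1,4), (1,7), (3,4), (3,7), (4,7), (5,6), (5,7), (6,7). Each pair (i,j) satisfies i < j and arr[i] > arr[j].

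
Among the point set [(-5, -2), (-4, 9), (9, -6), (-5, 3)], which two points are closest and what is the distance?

Computing all pairwise distances among 4 points:

d((-5, -2), (-4, 9)) = 11.0454
d((-5, -2), (9, -6)) = 14.5602
d((-5, -2), (-5, 3)) = 5.0 <-- minimum
d((-4, 9), (9, -6)) = 19.8494
d((-4, 9), (-5, 3)) = 6.0828
d((9, -6), (-5, 3)) = 16.6433

Closest pair: (-5, -2) and (-5, 3) with distance 5.0

The closest pair is (-5, -2) and (-5, 3) with Euclidean distance 5.0. For 4 points, brute-force pairwise comparison is shown above. For large n, the divide-and-conquer algorithm (sort by x, recurse on halves, check the dividing strip) achieves O(n log n).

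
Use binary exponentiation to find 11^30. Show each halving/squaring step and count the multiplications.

Computing 11^30 by squaring (build up from 11^1; each line after the first costs one multiplication):

11^1 = 11
11^2 = (11^1)^2 = 11^2 = 121
11^3 = 11 * 11^2 = 11 * 121 = 1331
11^6 = (11^3)^2 = 1331^2 = 1771561
11^7 = 11 * 11^6 = 11 * 1771561 = 19487171
11^14 = (11^7)^2 = 19487171^2 = 379749833583241
11^15 = 11 * 11^14 = 11 * 379749833583241 = 4177248169415651
11^30 = (11^15)^2 = 4177248169415651^2 = 17449402268886407318558803753801

Result: 17449402268886407318558803753801
Multiplications needed: 7 (7 lines after 11^1)

11^30 = 17449402268886407318558803753801. Using exponentiation by squaring, this requires 7 multiplications. The key idea: if the exponent is even, square the half-power; if odd, multiply by the base once.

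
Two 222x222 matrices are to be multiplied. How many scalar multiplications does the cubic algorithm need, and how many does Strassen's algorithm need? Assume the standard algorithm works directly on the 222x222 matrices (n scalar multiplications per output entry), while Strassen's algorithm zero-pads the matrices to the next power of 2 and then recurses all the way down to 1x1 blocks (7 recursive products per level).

Matrix multiplication for 222x222 matrices:

Strassen's algorithm requires power-of-2 dimensions. Pad 222x222 to 256x256 (next power of 2).

Standard algorithm: 222^3 = 10941048 multiplications
Strassen's algorithm: 7^(log2(256)) = 7^8 = 5764801 multiplications
Savings: 10941048 - 5764801 = 5176247 multiplications

Standard: 10941048 multiplications (222^3). Strassen: 5764801 multiplications (7^8, after padding to 256x256). Strassen reduces 8 recursive multiplications to 7 at each level.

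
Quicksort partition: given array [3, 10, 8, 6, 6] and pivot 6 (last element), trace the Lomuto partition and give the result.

Lomuto partition with pivot = 6:

Initial array: [3, 10, 8, 6, 6]

arr[0]=3 <= 6: swap with position 0, array becomes [3, 10, 8, 6, 6]
arr[1]=10 > 6: no swap
arr[2]=8 > 6: no swap
arr[3]=6 <= 6: swap with position 1, array becomes [3, 6, 8, 10, 6]

Place pivot at position 2: [3, 6, 6, 10, 8]
Pivot position: 2

After partitioning with pivot 6, the array becomes [3, 6, 6, 10, 8]. The pivot is placed at index 2. All elements to the left of the pivot are <= 6, and all elements to the right are > 6.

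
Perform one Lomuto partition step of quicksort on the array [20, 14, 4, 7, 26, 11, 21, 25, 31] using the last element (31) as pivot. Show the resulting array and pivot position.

Lomuto partition with pivot = 31:

Initial array: [20, 14, 4, 7, 26, 11, 21, 25, 31]

arr[0]=20 <= 31: swap with position 0, array becomes [20, 14, 4, 7, 26, 11, 21, 25, 31]
arr[1]=14 <= 31: swap with position 1, array becomes [20, 14, 4, 7, 26, 11, 21, 25, 31]
arr[2]=4 <= 31: swap with position 2, array becomes [20, 14, 4, 7, 26, 11, 21, 25, 31]
arr[3]=7 <= 31: swap with position 3, array becomes [20, 14, 4, 7, 26, 11, 21, 25, 31]
arr[4]=26 <= 31: swap with position 4, array becomes [20, 14, 4, 7, 26, 11, 21, 25, 31]
arr[5]=11 <= 31: swap with position 5, array becomes [20, 14, 4, 7, 26, 11, 21, 25, 31]
arr[6]=21 <= 31: swap with position 6, array becomes [20, 14, 4, 7, 26, 11, 21, 25, 31]
arr[7]=25 <= 31: swap with position 7, array becomes [20, 14, 4, 7, 26, 11, 21, 25, 31]

Place pivot at position 8: [20, 14, 4, 7, 26, 11, 21, 25, 31]
Pivot position: 8

After partitioning with pivot 31, the array becomes [20, 14, 4, 7, 26, 11, 21, 25, 31]. The pivot is placed at index 8. All elements to the left of the pivot are <= 31, and all elements to the right are > 31.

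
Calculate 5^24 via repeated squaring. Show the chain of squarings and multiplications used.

Computing 5^24 by squaring (build up from 5^1; each line after the first costs one multiplication):

5^1 = 5
5^2 = (5^1)^2 = 5^2 = 25
5^3 = 5 * 5^2 = 5 * 25 = 125
5^6 = (5^3)^2 = 125^2 = 15625
5^12 = (5^6)^2 = 15625^2 = 244140625
5^24 = (5^12)^2 = 244140625^2 = 59604644775390625

Result: 59604644775390625
Multiplications needed: 5 (5 lines after 5^1)

5^24 = 59604644775390625. Using exponentiation by squaring, this requires 5 multiplications. The key idea: if the exponent is even, square the half-power; if odd, multiply by the base once.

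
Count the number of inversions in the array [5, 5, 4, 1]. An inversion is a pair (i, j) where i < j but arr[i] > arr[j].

Finding inversions in [5, 5, 4, 1]:

(0, 2): arr[0]=5 > arr[2]=4
(0, 3): arr[0]=5 > arr[3]=1
(1, 2): arr[1]=5 > arr[2]=4
(1, 3): arr[1]=5 > arr[3]=1
(2, 3): arr[2]=4 > arr[3]=1

Total inversions: 5

The array has 5 inversion(s): (0,2), (0,3), (1,2), (1,3), (2,3). Each pair (i,j) satisfies i < j and arr[i] > arr[j].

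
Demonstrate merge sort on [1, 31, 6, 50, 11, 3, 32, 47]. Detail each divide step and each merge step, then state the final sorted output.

Merge sort trace:

Split: [1, 31, 6, 50, 11, 3, 32, 47] -> [1, 31, 6, 50] and [11, 3, 32, 47]
  Split: [1, 31, 6, 50] -> [1, 31] and [6, 50]
    Split: [1, 31] -> [1] and [31]
    Merge: [1] + [31] -> [1, 31]
    Split: [6, 50] -> [6] and [50]
    Merge: [6] + [50] -> [6, 50]
  Merge: [1, 31] + [6, 50] -> [1, 6, 31, 50]
  Split: [11, 3, 32, 47] -> [11, 3] and [32, 47]
    Split: [11, 3] -> [11] and [3]
    Merge: [11] + [3] -> [3, 11]
    Split: [32, 47] -> [32] and [47]
    Merge: [32] + [47] -> [32, 47]
  Merge: [3, 11] + [32, 47] -> [3, 11, 32, 47]
Merge: [1, 6, 31, 50] + [3, 11, 32, 47] -> [1, 3, 6, 11, 31, 32, 47, 50]

Final sorted array: [1, 3, 6, 11, 31, 32, 47, 50]

The merge sort proceeds by recursively splitting the array and merging sorted halves.
After all merges, the sorted array is [1, 3, 6, 11, 31, 32, 47, 50].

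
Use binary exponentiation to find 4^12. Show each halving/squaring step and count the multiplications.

Computing 4^12 by squaring (build up from 4^1; each line after the first costs one multiplication):

4^1 = 4
4^2 = (4^1)^2 = 4^2 = 16
4^3 = 4 * 4^2 = 4 * 16 = 64
4^6 = (4^3)^2 = 64^2 = 4096
4^12 = (4^6)^2 = 4096^2 = 16777216

Result: 16777216
Multiplications needed: 4 (4 lines after 4^1)

4^12 = 16777216. Using exponentiation by squaring, this requires 4 multiplications. The key idea: if the exponent is even, square the half-power; if odd, multiply by the base once.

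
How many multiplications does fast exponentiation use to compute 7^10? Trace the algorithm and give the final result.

Computing 7^10 by squaring (build up from 7^1; each line after the first costs one multiplication):

7^1 = 7
7^2 = (7^1)^2 = 7^2 = 49
7^4 = (7^2)^2 = 49^2 = 2401
7^5 = 7 * 7^4 = 7 * 2401 = 16807
7^10 = (7^5)^2 = 16807^2 = 282475249

Result: 282475249
Multiplications needed: 4 (4 lines after 7^1)

7^10 = 282475249. Using exponentiation by squaring, this requires 4 multiplications. The key idea: if the exponent is even, square the half-power; if odd, multiply by the base once.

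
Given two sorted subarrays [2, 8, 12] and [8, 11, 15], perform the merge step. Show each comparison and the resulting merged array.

Merging process:

Compare 2 vs 8: take 2 from left. Merged: [2]
Compare 8 vs 8: take 8 from left. Merged: [2, 8]
Compare 12 vs 8: take 8 from right. Merged: [2, 8, 8]
Compare 12 vs 11: take 11 from right. Merged: [2, 8, 8, 11]
Compare 12 vs 15: take 12 from left. Merged: [2, 8, 8, 11, 12]
Append remaining from right: [15]. Merged: [2, 8, 8, 11, 12, 15]

Final merged array: [2, 8, 8, 11, 12, 15]
Total comparisons: 5

The merged array is [2, 8, 8, 11, 12, 15], requiring 5 comparisons. The merge step runs in O(n) time where n is the total number of elements.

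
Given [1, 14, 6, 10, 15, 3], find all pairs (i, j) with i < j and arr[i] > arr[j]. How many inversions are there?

Finding inversions in [1, 14, 6, 10, 15, 3]:

(1, 2): arr[1]=14 > arr[2]=6
(1, 3): arr[1]=14 > arr[3]=10
(1, 5): arr[1]=14 > arr[5]=3
(2, 5): arr[2]=6 > arr[5]=3
(3, 5): arr[3]=10 > arr[5]=3
(4, 5): arr[4]=15 > arr[5]=3

Total inversions: 6

The array has 6 inversion(s): (1,2), (1,3), (1,5), (2,5), (3,5), (4,5). Each pair (i,j) satisfies i < j and arr[i] > arr[j].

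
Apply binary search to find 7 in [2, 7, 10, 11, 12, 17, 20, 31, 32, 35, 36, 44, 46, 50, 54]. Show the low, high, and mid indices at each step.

Binary search for 7 in [2, 7, 10, 11, 12, 17, 20, 31, 32, 35, 36, 44, 46, 50, 54]:

lo=0, hi=14, mid=7, arr[mid]=31 -> 31 > 7, search left half
lo=0, hi=6, mid=3, arr[mid]=11 -> 11 > 7, search left half
lo=0, hi=2, mid=1, arr[mid]=7 -> Found target at index 1!

Binary search finds 7 at index 1 after 3 comparisons. The search repeatedly halves the search space by comparing with the middle element.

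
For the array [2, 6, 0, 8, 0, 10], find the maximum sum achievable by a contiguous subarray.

Using Kadane's algorithm on [2, 6, 0, 8, 0, 10]:

Scanning through the array:
Position 1 (value 6): max_ending_here = 8, max_so_far = 8
Position 2 (value 0): max_ending_here = 8, max_so_far = 8
Position 3 (value 8): max_ending_here = 16, max_so_far = 16
Position 4 (value 0): max_ending_here = 16, max_so_far = 16
Position 5 (value 10): max_ending_here = 26, max_so_far = 26

Maximum subarray: [2, 6, 0, 8, 0, 10]
Maximum sum: 26

The maximum subarray is [2, 6, 0, 8, 0, 10] with sum 26. This subarray runs from index 0 to index 5.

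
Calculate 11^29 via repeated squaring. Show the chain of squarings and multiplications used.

Computing 11^29 by squaring (build up from 11^1; each line after the first costs one multiplication):

11^1 = 11
11^2 = (11^1)^2 = 11^2 = 121
11^3 = 11 * 11^2 = 11 * 121 = 1331
11^6 = (11^3)^2 = 1331^2 = 1771561
11^7 = 11 * 11^6 = 11 * 1771561 = 19487171
11^14 = (11^7)^2 = 19487171^2 = 379749833583241
11^28 = (11^14)^2 = 379749833583241^2 = 144209936106499234037676064081
11^29 = 11 * 11^28 = 11 * 144209936106499234037676064081 = 1586309297171491574414436704891

Result: 1586309297171491574414436704891
Multiplications needed: 7 (7 lines after 11^1)

11^29 = 1586309297171491574414436704891. Using exponentiation by squaring, this requires 7 multiplications. The key idea: if the exponent is even, square the half-power; if odd, multiply by the base once.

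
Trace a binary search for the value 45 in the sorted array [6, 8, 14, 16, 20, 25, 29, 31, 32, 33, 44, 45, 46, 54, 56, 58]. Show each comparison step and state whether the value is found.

Binary search for 45 in [6, 8, 14, 16, 20, 25, 29, 31, 32, 33, 44, 45, 46, 54, 56, 58]:

lo=0, hi=15, mid=7, arr[mid]=31 -> 31 < 45, search right half
lo=8, hi=15, mid=11, arr[mid]=45 -> Found target at index 11!

Binary search finds 45 at index 11 after 2 comparisons. The search repeatedly halves the search space by comparing with the middle element.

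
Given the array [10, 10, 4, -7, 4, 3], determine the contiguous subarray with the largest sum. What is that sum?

Using Kadane's algorithm on [10, 10, 4, -7, 4, 3]:

Scanning through the array:
Position 1 (value 10): max_ending_here = 20, max_so_far = 20
Position 2 (value 4): max_ending_here = 24, max_so_far = 24
Position 3 (value -7): max_ending_here = 17, max_so_far = 24
Position 4 (value 4): max_ending_here = 21, max_so_far = 24
Position 5 (value 3): max_ending_here = 24, max_so_far = 24

Maximum subarray: [10, 10, 4]
Maximum sum: 24

The maximum subarray is [10, 10, 4] with sum 24. This subarray runs from index 0 to index 2.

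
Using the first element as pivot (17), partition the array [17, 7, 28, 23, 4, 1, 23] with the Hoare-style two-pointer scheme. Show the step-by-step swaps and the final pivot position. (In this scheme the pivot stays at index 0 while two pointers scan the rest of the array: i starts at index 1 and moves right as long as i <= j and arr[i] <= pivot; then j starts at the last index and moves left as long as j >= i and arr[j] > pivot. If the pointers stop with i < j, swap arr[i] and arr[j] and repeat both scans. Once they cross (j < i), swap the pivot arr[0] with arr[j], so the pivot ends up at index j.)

Hoare-style two-pointer partition with pivot = 17:

Initial array: [17, 7, 28, 23, 4, 1, 23]

Pointers start at i = 1, j = 6.
i stops at index 2 (arr[2]=28 > 17), j stops at index 5 (arr[5]=1 <= 17): swap arr[2] and arr[5], array becomes [17, 7, 1, 23, 4, 28, 23]
i stops at index 3 (arr[3]=23 > 17), j stops at index 4 (arr[4]=4 <= 17): swap arr[3] and arr[4], array becomes [17, 7, 1, 4, 23, 28, 23]
i ends at 4, j ends at 3: the pointers have crossed (j < i), so scanning stops.

Swap pivot arr[0] with arr[3] to place pivot at position 3: [4, 7, 1, 17, 23, 28, 23]
Pivot position: 3

After partitioning with pivot 17, the array becomes [4, 7, 1, 17, 23, 28, 23]. The pivot is placed at index 3. All elements to the left of the pivot are <= 17, and all elements to the right are > 17.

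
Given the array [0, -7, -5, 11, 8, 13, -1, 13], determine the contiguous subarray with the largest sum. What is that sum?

Using Kadane's algorithm on [0, -7, -5, 11, 8, 13, -1, 13]:

Scanning through the array:
Position 1 (value -7): max_ending_here = -7, max_so_far = 0
Position 2 (value -5): max_ending_here = -5, max_so_far = 0
Position 3 (value 11): max_ending_here = 11, max_so_far = 11
Position 4 (value 8): max_ending_here = 19, max_so_far = 19
Position 5 (value 13): max_ending_here = 32, max_so_far = 32
Position 6 (value -1): max_ending_here = 31, max_so_far = 32
Position 7 (value 13): max_ending_here = 44, max_so_far = 44

Maximum subarray: [11, 8, 13, -1, 13]
Maximum sum: 44

The maximum subarray is [11, 8, 13, -1, 13] with sum 44. This subarray runs from index 3 to index 7.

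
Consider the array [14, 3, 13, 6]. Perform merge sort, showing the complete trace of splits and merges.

Merge sort trace:

Split: [14, 3, 13, 6] -> [14, 3] and [13, 6]
  Split: [14, 3] -> [14] and [3]
  Merge: [14] + [3] -> [3, 14]
  Split: [13, 6] -> [13] and [6]
  Merge: [13] + [6] -> [6, 13]
Merge: [3, 14] + [6, 13] -> [3, 6, 13, 14]

Final sorted array: [3, 6, 13, 14]

The merge sort proceeds by recursively splitting the array and merging sorted halves.
After all merges, the sorted array is [3, 6, 13, 14].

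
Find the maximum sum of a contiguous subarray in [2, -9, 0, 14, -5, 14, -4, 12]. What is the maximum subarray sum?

Using Kadane's algorithm on [2, -9, 0, 14, -5, 14, -4, 12]:

Scanning through the array:
Position 1 (value -9): max_ending_here = -7, max_so_far = 2
Position 2 (value 0): max_ending_here = 0, max_so_far = 2
Position 3 (value 14): max_ending_here = 14, max_so_far = 14
Position 4 (value -5): max_ending_here = 9, max_so_far = 14
Position 5 (value 14): max_ending_here = 23, max_so_far = 23
Position 6 (value -4): max_ending_here = 19, max_so_far = 23
Position 7 (value 12): max_ending_here = 31, max_so_far = 31

Maximum subarray: [0, 14, -5, 14, -4, 12]
Maximum sum: 31

The maximum subarray is [0, 14, -5, 14, -4, 12] with sum 31. This subarray runs from index 2 to index 7.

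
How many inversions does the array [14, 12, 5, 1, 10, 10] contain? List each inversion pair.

Finding inversions in [14, 12, 5, 1, 10, 10]:

(0, 1): arr[0]=14 > arr[1]=12
(0, 2): arr[0]=14 > arr[2]=5
(0, 3): arr[0]=14 > arr[3]=1
(0, 4): arr[0]=14 > arr[4]=10
(0, 5): arr[0]=14 > arr[5]=10
(1, 2): arr[1]=12 > arr[2]=5
(1, 3): arr[1]=12 > arr[3]=1
(1, 4): arr[1]=12 > arr[4]=10
(1, 5): arr[1]=12 > arr[5]=10
(2, 3): arr[2]=5 > arr[3]=1

Total inversions: 10

The array has 10 inversion(s): (0,1), (0,2), (0,3), (0,4), (0,5), (1,2), (1,3), (1,4), (1,5), (2,3). Each pair (i,j) satisfies i < j and arr[i] > arr[j].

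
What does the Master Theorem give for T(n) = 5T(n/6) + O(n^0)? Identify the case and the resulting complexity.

Master Theorem for T(n) = 5T(n/6) + O(n^0):

a = 5, b = 6, c = 0
log_b(a) = log_6(5) = 0.8982

Case 1: c = 0 < log_6(5) = 0.8982
T(n) = O(n^(log_6 5))

For T(n) = 5T(n/6) + O(n^0): log_6(5) = 0.8982. This is Case 1 of the Master Theorem (c < log_b(a), work dominated by leaves), giving O(n^(log_6 5)).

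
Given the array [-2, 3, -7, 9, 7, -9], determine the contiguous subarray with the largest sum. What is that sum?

Using Kadane's algorithm on [-2, 3, -7, 9, 7, -9]:

Scanning through the array:
Position 1 (value 3): max_ending_here = 3, max_so_far = 3
Position 2 (value -7): max_ending_here = -4, max_so_far = 3
Position 3 (value 9): max_ending_here = 9, max_so_far = 9
Position 4 (value 7): max_ending_here = 16, max_so_far = 16
Position 5 (value -9): max_ending_here = 7, max_so_far = 16

Maximum subarray: [9, 7]
Maximum sum: 16

The maximum subarray is [9, 7] with sum 16. This subarray runs from index 3 to index 4.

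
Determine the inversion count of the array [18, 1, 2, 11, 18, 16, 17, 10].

Finding inversions in [18, 1, 2, 11, 18, 16, 17, 10]:

(0, 1): arr[0]=18 > arr[1]=1
(0, 2): arr[0]=18 > arr[2]=2
(0, 3): arr[0]=18 > arr[3]=11
(0, 5): arr[0]=18 > arr[5]=16
(0, 6): arr[0]=18 > arr[6]=17
(0, 7): arr[0]=18 > arr[7]=10
(3, 7): arr[3]=11 > arr[7]=10
(4, 5): arr[4]=18 > arr[5]=16
(4, 6): arr[4]=18 > arr[6]=17
(4, 7): arr[4]=18 > arr[7]=10
(5, 7): arr[5]=16 > arr[7]=10
(6, 7): arr[6]=17 > arr[7]=10

Total inversions: 12

The array has 12 inversion(s): (0,1), (0,2), (0,3), (0,5), (0,6), (0,7), (3,7), (4,5), (4,6), (4,7), (5,7), (6,7). Each pair (i,j) satisfies i < j and arr[i] > arr[j].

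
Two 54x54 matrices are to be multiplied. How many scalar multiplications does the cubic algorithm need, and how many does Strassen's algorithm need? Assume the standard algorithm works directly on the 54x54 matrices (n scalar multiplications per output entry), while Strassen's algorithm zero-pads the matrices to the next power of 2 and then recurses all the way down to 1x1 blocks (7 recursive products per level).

Matrix multiplication for 54x54 matrices:

Strassen's algorithm requires power-of-2 dimensions. Pad 54x54 to 64x64 (next power of 2).

Standard algorithm: 54^3 = 157464 multiplications
Strassen's algorithm: 7^(log2(64)) = 7^6 = 117649 multiplications
Savings: 157464 - 117649 = 39815 multiplications

Standard: 157464 multiplications (54^3). Strassen: 117649 multiplications (7^6, after padding to 64x64). Strassen reduces 8 recursive multiplications to 7 at each level.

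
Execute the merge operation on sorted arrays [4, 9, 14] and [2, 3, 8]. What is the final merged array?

Merging process:

Compare 4 vs 2: take 2 from right. Merged: [2]
Compare 4 vs 3: take 3 from right. Merged: [2, 3]
Compare 4 vs 8: take 4 from left. Merged: [2, 3, 4]
Compare 9 vs 8: take 8 from right. Merged: [2, 3, 4, 8]
Append remaining from left: [9, 14]. Merged: [2, 3, 4, 8, 9, 14]

Final merged array: [2, 3, 4, 8, 9, 14]
Total comparisons: 4

The merged array is [2, 3, 4, 8, 9, 14], requiring 4 comparisons. The merge step runs in O(n) time where n is the total number of elements.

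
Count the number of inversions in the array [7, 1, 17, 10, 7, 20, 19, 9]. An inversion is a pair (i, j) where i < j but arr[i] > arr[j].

Finding inversions in [7, 1, 17, 10, 7, 20, 19, 9]:

(0, 1): arr[0]=7 > arr[1]=1
(2, 3): arr[2]=17 > arr[3]=10
(2, 4): arr[2]=17 > arr[4]=7
(2, 7): arr[2]=17 > arr[7]=9
(3, 4): arr[3]=10 > arr[4]=7
(3, 7): arr[3]=10 > arr[7]=9
(5, 6): arr[5]=20 > arr[6]=19
(5, 7): arr[5]=20 > arr[7]=9
(6, 7): arr[6]=19 > arr[7]=9

Total inversions: 9

The array has 9 inversion(s): (0,1), (2,3), (2,4), (2,7), (3,4), (3,7), (5,6), (5,7), (6,7). Each pair (i,j) satisfies i < j and arr[i] > arr[j].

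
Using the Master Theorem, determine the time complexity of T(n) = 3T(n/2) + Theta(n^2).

Master Theorem for T(n) = 3T(n/2) + O(n^2):

a = 3, b = 2, c = 2
log_b(a) = log_2(3) = 1.5850

Case 3: c = 2 > log_2(3) = 1.5850
T(n) = O(n^2) = O(n^2)

For T(n) = 3T(n/2) + O(n^2): log_2(3) = 1.5850. This is Case 3 of the Master Theorem (c > log_b(a), work dominated by root), giving O(n^2).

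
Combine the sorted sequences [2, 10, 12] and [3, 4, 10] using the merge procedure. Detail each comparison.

Merging process:

Compare 2 vs 3: take 2 from left. Merged: [2]
Compare 10 vs 3: take 3 from right. Merged: [2, 3]
Compare 10 vs 4: take 4 from right. Merged: [2, 3, 4]
Compare 10 vs 10: take 10 from left. Merged: [2, 3, 4, 10]
Compare 12 vs 10: take 10 from right. Merged: [2, 3, 4, 10, 10]
Append remaining from left: [12]. Merged: [2, 3, 4, 10, 10, 12]

Final merged array: [2, 3, 4, 10, 10, 12]
Total comparisons: 5

The merged array is [2, 3, 4, 10, 10, 12], requiring 5 comparisons. The merge step runs in O(n) time where n is the total number of elements.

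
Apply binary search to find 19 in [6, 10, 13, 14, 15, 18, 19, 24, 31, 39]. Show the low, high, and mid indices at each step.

Binary search for 19 in [6, 10, 13, 14, 15, 18, 19, 24, 31, 39]:

lo=0, hi=9, mid=4, arr[mid]=15 -> 15 < 19, search right half
lo=5, hi=9, mid=7, arr[mid]=24 -> 24 > 19, search left half
lo=5, hi=6, mid=5, arr[mid]=18 -> 18 < 19, search right half
lo=6, hi=6, mid=6, arr[mid]=19 -> Found target at index 6!

Binary search finds 19 at index 6 after 4 comparisons. The search repeatedly halves the search space by comparing with the middle element.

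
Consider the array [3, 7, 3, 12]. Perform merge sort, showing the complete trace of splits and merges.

Merge sort trace:

Split: [3, 7, 3, 12] -> [3, 7] and [3, 12]
  Split: [3, 7] -> [3] and [7]
  Merge: [3] + [7] -> [3, 7]
  Split: [3, 12] -> [3] and [12]
  Merge: [3] + [12] -> [3, 12]
Merge: [3, 7] + [3, 12] -> [3, 3, 7, 12]

Final sorted array: [3, 3, 7, 12]

The merge sort proceeds by recursively splitting the array and merging sorted halves.
After all merges, the sorted array is [3, 3, 7, 12].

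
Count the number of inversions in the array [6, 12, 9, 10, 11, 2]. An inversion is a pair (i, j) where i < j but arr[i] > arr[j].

Finding inversions in [6, 12, 9, 10, 11, 2]:

(0, 5): arr[0]=6 > arr[5]=2
(1, 2): arr[1]=12 > arr[2]=9
(1, 3): arr[1]=12 > arr[3]=10
(1, 4): arr[1]=12 > arr[4]=11
(1, 5): arr[1]=12 > arr[5]=2
(2, 5): arr[2]=9 > arr[5]=2
(3, 5): arr[3]=10 > arr[5]=2
(4, 5): arr[4]=11 > arr[5]=2

Total inversions: 8

The array has 8 inversion(s): (0,5), (1,2), (1,3), (1,4), (1,5), (2,5), (3,5), (4,5). Each pair (i,j) satisfies i < j and arr[i] > arr[j].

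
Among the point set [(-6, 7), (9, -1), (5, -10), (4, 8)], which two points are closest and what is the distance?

Computing all pairwise distances among 4 points:

d((-6, 7), (9, -1)) = 17.0
d((-6, 7), (5, -10)) = 20.2485
d((-6, 7), (4, 8)) = 10.0499
d((9, -1), (5, -10)) = 9.8489 <-- minimum
d((9, -1), (4, 8)) = 10.2956
d((5, -10), (4, 8)) = 18.0278

Closest pair: (9, -1) and (5, -10) with distance 9.8489

The closest pair is (9, -1) and (5, -10) with Euclidean distance 9.8489. For 4 points, brute-force pairwise comparison is shown above. For large n, the divide-and-conquer algorithm (sort by x, recurse on halves, check the dividing strip) achieves O(n log n).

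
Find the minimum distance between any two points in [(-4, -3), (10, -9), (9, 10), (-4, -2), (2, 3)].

Computing all pairwise distances among 5 points:

d((-4, -3), (10, -9)) = 15.2315
d((-4, -3), (9, 10)) = 18.3848
d((-4, -3), (-4, -2)) = 1.0 <-- minimum
d((-4, -3), (2, 3)) = 8.4853
d((10, -9), (9, 10)) = 19.0263
d((10, -9), (-4, -2)) = 15.6525
d((10, -9), (2, 3)) = 14.4222
d((9, 10), (-4, -2)) = 17.6918
d((9, 10), (2, 3)) = 9.8995
d((-4, -2), (2, 3)) = 7.8102

Closest pair: (-4, -3) and (-4, -2) with distance 1.0

The closest pair is (-4, -3) and (-4, -2) with Euclidean distance 1.0. For 5 points, brute-force pairwise comparison is shown above. For large n, the divide-and-conquer algorithm (sort by x, recurse on halves, check the dividing strip) achieves O(n log n).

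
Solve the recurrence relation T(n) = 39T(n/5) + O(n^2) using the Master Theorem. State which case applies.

Master Theorem for T(n) = 39T(n/5) + O(n^2):

a = 39, b = 5, c = 2
log_b(a) = log_5(39) = 2.2763

Case 1: c = 2 < log_5(39) = 2.2763
T(n) = O(n^(log_5 39))

For T(n) = 39T(n/5) + O(n^2): log_5(39) = 2.2763. This is Case 1 of the Master Theorem (c < log_b(a), work dominated by leaves), giving O(n^(log_5 39)).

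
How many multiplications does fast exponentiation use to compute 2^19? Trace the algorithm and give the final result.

Computing 2^19 by squaring (build up from 2^1; each line after the first costs one multiplication):

2^1 = 2
2^2 = (2^1)^2 = 2^2 = 4
2^4 = (2^2)^2 = 4^2 = 16
2^8 = (2^4)^2 = 16^2 = 256
2^9 = 2 * 2^8 = 2 * 256 = 512
2^18 = (2^9)^2 = 512^2 = 262144
2^19 = 2 * 2^18 = 2 * 262144 = 524288

Result: 524288
Multiplications needed: 6 (6 lines after 2^1)

2^19 = 524288. Using exponentiation by squaring, this requires 6 multiplications. The key idea: if the exponent is even, square the half-power; if odd, multiply by the base once.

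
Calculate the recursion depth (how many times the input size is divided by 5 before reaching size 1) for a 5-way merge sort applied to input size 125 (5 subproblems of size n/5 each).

For divide and conquer with division factor 5:

Problem sizes at each level:
Level 0: 125
Level 1: 25
Level 2: 5
Level 3: 1

The root is level 0 and the size-1 base case is level 3 (the tree spans levels 0 through 3, i.e. 4 levels counting the root), so the depth is the number of divisions: log_5(125) = 3

The recursion tree depth is log_5(125) = 3. At each level, the problem size is divided by 5, so it takes 3 divisions to reduce to a base case of size 1. The algorithm makes 5 recursive calls at each level.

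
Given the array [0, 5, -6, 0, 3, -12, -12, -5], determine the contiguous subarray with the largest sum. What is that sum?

Using Kadane's algorithm on [0, 5, -6, 0, 3, -12, -12, -5]:

Scanning through the array:
Position 1 (value 5): max_ending_here = 5, max_so_far = 5
Position 2 (value -6): max_ending_here = -1, max_so_far = 5
Position 3 (value 0): max_ending_here = 0, max_so_far = 5
Position 4 (value 3): max_ending_here = 3, max_so_far = 5
Position 5 (value -12): max_ending_here = -9, max_so_far = 5
Position 6 (value -12): max_ending_here = -12, max_so_far = 5
Position 7 (value -5): max_ending_here = -5, max_so_far = 5

Maximum subarray: [0, 5]
Maximum sum: 5

The maximum subarray is [0, 5] with sum 5. This subarray runs from index 0 to index 1.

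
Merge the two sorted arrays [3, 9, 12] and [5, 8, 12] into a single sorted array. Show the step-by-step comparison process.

Merging process:

Compare 3 vs 5: take 3 from left. Merged: [3]
Compare 9 vs 5: take 5 from right. Merged: [3, 5]
Compare 9 vs 8: take 8 from right. Merged: [3, 5, 8]
Compare 9 vs 12: take 9 from left. Merged: [3, 5, 8, 9]
Compare 12 vs 12: take 12 from left. Merged: [3, 5, 8, 9, 12]
Append remaining from right: [12]. Merged: [3, 5, 8, 9, 12, 12]

Final merged array: [3, 5, 8, 9, 12, 12]
Total comparisons: 5

The merged array is [3, 5, 8, 9, 12, 12], requiring 5 comparisons. The merge step runs in O(n) time where n is the total number of elements.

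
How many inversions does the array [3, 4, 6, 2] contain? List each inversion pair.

Finding inversions in [3, 4, 6, 2]:

(0, 3): arr[0]=3 > arr[3]=2
(1, 3): arr[1]=4 > arr[3]=2
(2, 3): arr[2]=6 > arr[3]=2

Total inversions: 3

The array has 3 inversion(s): (0,3), (1,3), (2,3). Each pair (i,j) satisfies i < j and arr[i] > arr[j].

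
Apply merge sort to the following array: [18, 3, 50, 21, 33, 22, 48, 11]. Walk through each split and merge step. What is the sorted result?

Merge sort trace:

Split: [18, 3, 50, 21, 33, 22, 48, 11] -> [18, 3, 50, 21] and [33, 22, 48, 11]
  Split: [18, 3, 50, 21] -> [18, 3] and [50, 21]
    Split: [18, 3] -> [18] and [3]
    Merge: [18] + [3] -> [3, 18]
    Split: [50, 21] -> [50] and [21]
    Merge: [50] + [21] -> [21, 50]
  Merge: [3, 18] + [21, 50] -> [3, 18, 21, 50]
  Split: [33, 22, 48, 11] -> [33, 22] and [48, 11]
    Split: [33, 22] -> [33] and [22]
    Merge: [33] + [22] -> [22, 33]
    Split: [48, 11] -> [48] and [11]
    Merge: [48] + [11] -> [11, 48]
  Merge: [22, 33] + [11, 48] -> [11, 22, 33, 48]
Merge: [3, 18, 21, 50] + [11, 22, 33, 48] -> [3, 11, 18, 21, 22, 33, 48, 50]

Final sorted array: [3, 11, 18, 21, 22, 33, 48, 50]

The merge sort proceeds by recursively splitting the array and merging sorted halves.
After all merges, the sorted array is [3, 11, 18, 21, 22, 33, 48, 50].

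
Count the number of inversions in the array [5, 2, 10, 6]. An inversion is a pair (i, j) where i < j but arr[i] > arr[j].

Finding inversions in [5, 2, 10, 6]:

(0, 1): arr[0]=5 > arr[1]=2
(2, 3): arr[2]=10 > arr[3]=6

Total inversions: 2

The array has 2 inversion(s): (0,1), (2,3). Each pair (i,j) satisfies i < j and arr[i] > arr[j].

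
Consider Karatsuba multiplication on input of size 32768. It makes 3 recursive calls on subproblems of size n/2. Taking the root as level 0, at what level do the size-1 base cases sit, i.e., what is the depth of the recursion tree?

For divide and conquer with division factor 2:

Problem sizes at each level:
Level 0: 32768
Level 1: 16384
Level 2: 8192
Level 3: 4096
Level 4: 2048
Level 5: 1024
Level 6: 512
Level 7: 256
Level 8: 128
Level 9: 64
Level 10: 32
Level 11: 16
Level 12: 8
Level 13: 4
Level 14: 2
Level 15: 1

The root is level 0 and the size-1 base case is level 15 (the tree spans levels 0 through 15, i.e. 16 levels counting the root), so the depth is the number of divisions: log_2(32768) = 15

The recursion tree depth is log_2(32768) = 15. At each level, the problem size is divided by 2, so it takes 15 divisions to reduce to a base case of size 1. The algorithm makes 3 recursive calls at each level.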